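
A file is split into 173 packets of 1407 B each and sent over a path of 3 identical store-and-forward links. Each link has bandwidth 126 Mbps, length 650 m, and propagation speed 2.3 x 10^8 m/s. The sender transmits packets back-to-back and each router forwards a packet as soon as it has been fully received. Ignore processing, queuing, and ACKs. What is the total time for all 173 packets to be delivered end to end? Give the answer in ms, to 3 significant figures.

15.6 ms

Per-hop transmission t_tx = L/R = 11256/126000000 = 0.0893333 ms.
Per-hop propagation t_prop = 650/2.3e+08 = 0.00282609 ms.
Pipeline fill: first packet needs 3·t_tx to clear all hops; remaining 172 packets each add one t_tx.
Total = (3+173-1)·t_tx + 3·t_prop = 175·0.0893333 + 3·0.00282609 = 15.6 ms.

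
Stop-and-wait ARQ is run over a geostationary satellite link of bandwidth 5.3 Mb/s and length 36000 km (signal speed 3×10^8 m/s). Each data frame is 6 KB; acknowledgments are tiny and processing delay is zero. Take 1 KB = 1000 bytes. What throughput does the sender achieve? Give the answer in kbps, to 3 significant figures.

t_tx = L/R = 48000/5300000 = 0.0090566 s.
t_prop = 36000000/300000000 = 0.12 s; RTT = 0.24 s.
Cycle = t_tx + RTT = 0.249057 s.
Throughput = L / cycle = 48000 / 0.249057 = 193 kbps.

193 kbps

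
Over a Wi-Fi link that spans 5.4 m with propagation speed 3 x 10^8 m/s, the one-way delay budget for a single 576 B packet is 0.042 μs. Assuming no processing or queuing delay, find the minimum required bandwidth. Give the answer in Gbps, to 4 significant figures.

192.0 Gbps

L = 4608 bits.
Propagation delay = 5.4 / 300000000 = 0.018 μs.
Transmission budget = 0.042 − 0.018 = 0.024 μs.
R ≥ L / t_tx = 4608 bits / 2.4e-08 s = 192.0 Gbps.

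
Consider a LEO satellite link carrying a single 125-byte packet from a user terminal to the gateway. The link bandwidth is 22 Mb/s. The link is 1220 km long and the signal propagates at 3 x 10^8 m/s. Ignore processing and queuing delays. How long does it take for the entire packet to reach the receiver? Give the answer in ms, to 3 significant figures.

L = 125 × 8 = 1000 bits.
Transmission delay = L/R = 1000 / 22000000 = 0.0454545 ms.
Propagation delay = d/s = 1220000 m / 300000000 m/s = 4.06667 ms.
Total = 4.11 ms.

4.11 ms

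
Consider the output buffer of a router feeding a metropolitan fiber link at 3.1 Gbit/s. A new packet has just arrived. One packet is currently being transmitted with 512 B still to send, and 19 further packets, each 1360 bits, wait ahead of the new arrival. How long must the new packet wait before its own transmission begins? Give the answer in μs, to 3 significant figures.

9.66 μs

Each queued packet: L/R = 1360/3100000000 = 0.43871 μs.
19 queued → 8.33548 μs.
Plus remaining 4096 bits of current packet: 1.32129 μs.
Queuing delay = 9.66 μs.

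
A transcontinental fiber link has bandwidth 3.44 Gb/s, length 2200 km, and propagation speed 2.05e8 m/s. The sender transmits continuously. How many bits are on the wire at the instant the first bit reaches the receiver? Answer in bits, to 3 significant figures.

36900000 bits

Propagation delay = 2200000 / 2.05e+08 = 0.0107317 s.
BDP = R × t_prop = 3440000000 × 0.0107317 = 36917100 bits.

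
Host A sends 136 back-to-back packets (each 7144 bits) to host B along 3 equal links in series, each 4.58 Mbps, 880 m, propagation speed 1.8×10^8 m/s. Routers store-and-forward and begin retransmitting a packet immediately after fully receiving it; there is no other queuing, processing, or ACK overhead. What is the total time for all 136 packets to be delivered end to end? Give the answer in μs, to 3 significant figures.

215000 μs

Per-hop transmission t_tx = L/R = 7144/4580000 = 1559.83 μs.
Per-hop propagation t_prop = 880/180000000 = 4.88889 μs.
Pipeline fill: first packet needs 3·t_tx to clear all hops; remaining 135 packets each add one t_tx.
Total = (3+136-1)·t_tx + 3·t_prop = 138·1559.83 + 3·4.88889 = 215000 μs.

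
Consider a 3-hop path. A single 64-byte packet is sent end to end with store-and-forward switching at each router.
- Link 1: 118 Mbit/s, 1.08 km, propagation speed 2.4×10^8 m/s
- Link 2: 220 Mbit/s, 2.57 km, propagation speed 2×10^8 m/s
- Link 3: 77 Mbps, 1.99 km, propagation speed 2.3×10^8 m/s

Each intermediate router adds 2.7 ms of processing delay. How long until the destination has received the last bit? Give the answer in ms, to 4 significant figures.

5.439 ms

L = 64 × 8 = 512 bits.
Transmission delays (L/R per hop): 0.00433898, 0.00232727, 0.00664935 ms; sum = 0.0133156 ms.
Propagation delays (d/s per hop): 0.0045, 0.01285, 0.00865217 ms; sum = 0.0260022 ms.
Processing at 2 router(s): 2 × 2.7 ms = 5.4 ms.
End-to-end = 5.439 ms.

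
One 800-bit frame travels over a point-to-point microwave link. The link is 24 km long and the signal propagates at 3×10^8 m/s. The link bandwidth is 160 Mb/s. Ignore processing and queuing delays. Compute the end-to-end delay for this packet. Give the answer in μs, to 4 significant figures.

Transmission delay = L/R = 800 / 160000000 = 5 μs.
Propagation delay = d/s = 24000 m / 300000000 m/s = 80 μs.
Total = 85.00 μs.

85.00 μs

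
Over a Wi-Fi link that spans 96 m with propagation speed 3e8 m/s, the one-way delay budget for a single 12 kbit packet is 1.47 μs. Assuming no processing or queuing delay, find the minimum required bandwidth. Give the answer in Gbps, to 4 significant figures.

Propagation delay = 96 / 300000000 = 0.32 μs.
Transmission budget = 1.47 − 0.32 = 1.15 μs.
R ≥ L / t_tx = 12000 bits / 1.15e-06 s = 10.43 Gbps.

10.43 Gbps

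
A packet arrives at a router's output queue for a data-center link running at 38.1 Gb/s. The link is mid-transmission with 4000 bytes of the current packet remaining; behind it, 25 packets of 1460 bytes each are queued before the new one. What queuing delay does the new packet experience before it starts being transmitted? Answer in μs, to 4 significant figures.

Each queued packet: L/R = 11680/38100000000 = 0.306562 μs.
25 queued → 7.66404 μs.
Plus remaining 32000 bits of current packet: 0.839895 μs.
Queuing delay = 8.504 μs.

8.504 μs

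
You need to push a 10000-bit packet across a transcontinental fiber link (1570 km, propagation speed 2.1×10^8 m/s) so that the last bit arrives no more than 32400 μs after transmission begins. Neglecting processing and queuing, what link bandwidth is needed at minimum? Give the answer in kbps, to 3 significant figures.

401 kbps

Propagation delay = 1570000 / 210000000 = 7476.19 μs.
Transmission budget = 32400 − 7476.19 = 24923.8 μs.
R ≥ L / t_tx = 10000 bits / 0.0249238 s = 401 kbps.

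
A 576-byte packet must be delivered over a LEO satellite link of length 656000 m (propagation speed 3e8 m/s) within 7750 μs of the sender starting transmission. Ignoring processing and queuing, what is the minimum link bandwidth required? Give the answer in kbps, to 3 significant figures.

L = 4608 bits.
Propagation delay = 656000 / 300000000 = 2186.67 μs.
Transmission budget = 7750 − 2186.67 = 5563.33 μs.
R ≥ L / t_tx = 4608 bits / 0.00556333 s = 828 kbps.

828 kbps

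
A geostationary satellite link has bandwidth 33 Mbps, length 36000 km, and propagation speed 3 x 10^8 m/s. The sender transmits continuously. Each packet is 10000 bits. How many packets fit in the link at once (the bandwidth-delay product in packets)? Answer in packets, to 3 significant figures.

Propagation delay = 36000000 / 300000000 = 0.12 s.
BDP = R × t_prop = 33000000 × 0.12 = 3960000 bits.
In packets of 10000 bits: 396 packets.

396 packets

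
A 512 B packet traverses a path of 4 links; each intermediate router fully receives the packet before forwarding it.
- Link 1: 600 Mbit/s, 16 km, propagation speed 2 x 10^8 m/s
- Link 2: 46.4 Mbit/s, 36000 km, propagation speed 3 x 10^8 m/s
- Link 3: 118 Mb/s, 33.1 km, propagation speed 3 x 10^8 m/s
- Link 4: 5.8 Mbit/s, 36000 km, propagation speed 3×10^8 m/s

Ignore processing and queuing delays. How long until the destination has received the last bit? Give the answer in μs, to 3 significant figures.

L = 512 × 8 = 4096 bits.
Transmission delays (L/R per hop): 6.82667, 88.2759, 34.7119, 706.207 μs; sum = 836.021 μs.
Propagation delays (d/s per hop): 80, 120000, 110.333, 120000 μs; sum = 240190 μs.
End-to-end = 241000 μs.

241000 μs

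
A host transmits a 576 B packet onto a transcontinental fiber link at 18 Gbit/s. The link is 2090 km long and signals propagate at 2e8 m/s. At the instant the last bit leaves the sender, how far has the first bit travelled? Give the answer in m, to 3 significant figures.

t_tx = L/R = 4608/18000000000 = 2.56e-07 s.
Distance = s × t_tx = 200000000 × 2.56e-07 = 51.2 m.

51.2 m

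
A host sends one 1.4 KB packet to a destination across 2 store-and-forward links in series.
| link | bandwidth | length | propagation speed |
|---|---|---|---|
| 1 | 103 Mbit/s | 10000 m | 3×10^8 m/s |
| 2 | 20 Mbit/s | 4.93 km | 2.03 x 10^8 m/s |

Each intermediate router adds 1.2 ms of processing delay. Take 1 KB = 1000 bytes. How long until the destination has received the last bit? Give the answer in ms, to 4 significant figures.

L = 11200 bits.
Transmission delays (L/R per hop): 0.108738, 0.56 ms; sum = 0.668738 ms.
Propagation delays (d/s per hop): 0.0333333, 0.0242857 ms; sum = 0.057619 ms.
Processing at 1 router(s): 1 × 1.2 ms = 1.2 ms.
End-to-end = 1.926 ms.

1.926 ms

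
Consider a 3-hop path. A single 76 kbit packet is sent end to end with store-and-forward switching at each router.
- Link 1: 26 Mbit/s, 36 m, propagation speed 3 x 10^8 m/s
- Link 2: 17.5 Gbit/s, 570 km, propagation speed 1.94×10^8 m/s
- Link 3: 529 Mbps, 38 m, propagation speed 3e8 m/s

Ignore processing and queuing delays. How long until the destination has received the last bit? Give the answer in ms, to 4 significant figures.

6.009 ms

L = 76000 bits.
Transmission delays (L/R per hop): 2.92308, 0.00434286, 0.143667 ms; sum = 3.07109 ms.
Propagation delays (d/s per hop): 0.00012, 2.93814, 0.000126667 ms; sum = 2.93839 ms.
End-to-end = 6.009 ms.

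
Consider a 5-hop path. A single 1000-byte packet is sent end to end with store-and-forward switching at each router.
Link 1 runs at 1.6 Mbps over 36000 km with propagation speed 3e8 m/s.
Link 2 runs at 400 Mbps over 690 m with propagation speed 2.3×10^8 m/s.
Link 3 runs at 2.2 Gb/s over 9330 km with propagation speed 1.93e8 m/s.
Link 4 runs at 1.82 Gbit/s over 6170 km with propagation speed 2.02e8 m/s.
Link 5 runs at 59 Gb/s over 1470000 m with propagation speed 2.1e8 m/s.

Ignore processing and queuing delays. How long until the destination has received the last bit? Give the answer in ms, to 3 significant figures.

211 ms

L = 1000 × 8 = 8000 bits.
Transmission delays (L/R per hop): 5, 0.02, 0.00363636, 0.0043956, 0.000135593 ms; sum = 5.02817 ms.
Propagation delays (d/s per hop): 120, 0.003, 48.342, 30.5446, 7 ms; sum = 205.89 ms.
End-to-end = 211 ms.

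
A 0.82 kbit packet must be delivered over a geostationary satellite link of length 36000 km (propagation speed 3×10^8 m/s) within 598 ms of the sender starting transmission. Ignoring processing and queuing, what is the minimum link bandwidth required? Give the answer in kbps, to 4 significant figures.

1.715 kbps

Propagation delay = 36000000 / 300000000 = 120 ms.
Transmission budget = 598 − 120 = 478 ms.
R ≥ L / t_tx = 820 bits / 0.478 s = 1.715 kbps.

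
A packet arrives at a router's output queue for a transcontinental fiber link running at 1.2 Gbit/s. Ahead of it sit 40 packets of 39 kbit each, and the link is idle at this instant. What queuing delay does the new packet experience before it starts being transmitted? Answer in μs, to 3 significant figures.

1300 μs

Each queued packet: L/R = 39000/1200000000 = 32.5 μs.
40 queued → 1300 μs.
Queuing delay = 1300 μs.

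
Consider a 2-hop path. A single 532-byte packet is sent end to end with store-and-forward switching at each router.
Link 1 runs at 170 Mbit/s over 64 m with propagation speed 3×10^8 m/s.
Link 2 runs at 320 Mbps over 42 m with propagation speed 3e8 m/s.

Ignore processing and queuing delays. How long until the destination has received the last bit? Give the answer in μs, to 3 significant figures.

L = 532 × 8 = 4256 bits.
Transmission delays (L/R per hop): 25.0353, 13.3 μs; sum = 38.3353 μs.
Propagation delays (d/s per hop): 0.213333, 0.14 μs; sum = 0.353333 μs.
End-to-end = 38.7 μs.

38.7 μs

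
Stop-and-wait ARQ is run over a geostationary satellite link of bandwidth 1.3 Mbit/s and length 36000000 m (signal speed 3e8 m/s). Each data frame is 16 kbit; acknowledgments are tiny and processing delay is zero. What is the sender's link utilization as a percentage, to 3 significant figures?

t_tx = L/R = 16000/1300000 = 0.0123077 s.
t_prop = 36000000/300000000 = 0.12 s; RTT = 0.24 s.
Cycle = t_tx + RTT = 0.252308 s.
Utilization = t_tx / cycle = 0.0123077/0.252308 = 4.88 %.

4.88 %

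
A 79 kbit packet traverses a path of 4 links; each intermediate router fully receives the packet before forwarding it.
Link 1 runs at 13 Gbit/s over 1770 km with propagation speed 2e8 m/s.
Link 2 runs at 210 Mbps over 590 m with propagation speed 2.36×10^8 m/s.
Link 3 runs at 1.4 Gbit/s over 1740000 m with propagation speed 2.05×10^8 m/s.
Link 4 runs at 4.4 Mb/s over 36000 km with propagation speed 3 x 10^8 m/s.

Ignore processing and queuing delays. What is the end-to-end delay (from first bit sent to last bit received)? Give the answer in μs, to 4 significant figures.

155700 μs

L = 79000 bits.
Transmission delays (L/R per hop): 6.07692, 376.19, 56.4286, 17954.5 μs; sum = 18393.2 μs.
Propagation delays (d/s per hop): 8850, 2.5, 8487.8, 120000 μs; sum = 137340 μs.
End-to-end = 155700 μs.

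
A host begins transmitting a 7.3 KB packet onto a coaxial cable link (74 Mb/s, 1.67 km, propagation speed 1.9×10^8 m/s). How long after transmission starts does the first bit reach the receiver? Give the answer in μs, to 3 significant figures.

First bit experiences only propagation delay: d/s = 1670/190000000 = 8.79 μs.

8.79 μs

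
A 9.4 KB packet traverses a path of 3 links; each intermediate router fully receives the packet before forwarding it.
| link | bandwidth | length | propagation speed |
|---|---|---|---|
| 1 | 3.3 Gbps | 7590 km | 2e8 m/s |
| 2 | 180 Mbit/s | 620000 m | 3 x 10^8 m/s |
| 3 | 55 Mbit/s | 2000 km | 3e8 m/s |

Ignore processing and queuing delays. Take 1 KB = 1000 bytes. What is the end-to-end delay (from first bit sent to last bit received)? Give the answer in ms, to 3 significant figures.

L = 75200 bits.
Transmission delays (L/R per hop): 0.0227879, 0.417778, 1.36727 ms; sum = 1.80784 ms.
Propagation delays (d/s per hop): 37.95, 2.06667, 6.66667 ms; sum = 46.6833 ms.
End-to-end = 48.5 ms.

48.5 ms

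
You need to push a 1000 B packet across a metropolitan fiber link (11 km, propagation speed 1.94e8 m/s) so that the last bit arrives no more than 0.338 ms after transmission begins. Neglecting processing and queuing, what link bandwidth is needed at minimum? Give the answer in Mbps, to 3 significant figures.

L = 8000 bits.
Propagation delay = 11000 / 194000000 = 0.056701 ms.
Transmission budget = 0.338 − 0.056701 = 0.281299 ms.
R ≥ L / t_tx = 8000 bits / 0.000281299 s = 28.4 Mbps.

28.4 Mbps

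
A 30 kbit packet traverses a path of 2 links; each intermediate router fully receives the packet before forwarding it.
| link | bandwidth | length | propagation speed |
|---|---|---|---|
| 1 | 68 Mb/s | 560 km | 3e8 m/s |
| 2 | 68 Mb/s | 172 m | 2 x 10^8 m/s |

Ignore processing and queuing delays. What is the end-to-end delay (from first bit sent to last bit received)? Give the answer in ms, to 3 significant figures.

L = 30000 bits.
Transmission delay per hop = L/R = 30000/68000000 = 0.441176 ms; 2 hops → 0.882353 ms.
Propagation delays (d/s per hop): 1.86667, 0.00086 ms; sum = 1.86753 ms.
End-to-end = 2.75 ms.

2.75 ms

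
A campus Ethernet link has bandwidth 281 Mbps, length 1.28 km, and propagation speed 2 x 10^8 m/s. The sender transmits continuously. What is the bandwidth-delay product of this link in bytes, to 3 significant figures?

225 bytes

Propagation delay = 1280 / 200000000 = 6.4e-06 s.
BDP = R × t_prop = 281000000 × 6.4e-06 = 1798.4 bits.
In bytes: 1798.4/8 = 225 bytes.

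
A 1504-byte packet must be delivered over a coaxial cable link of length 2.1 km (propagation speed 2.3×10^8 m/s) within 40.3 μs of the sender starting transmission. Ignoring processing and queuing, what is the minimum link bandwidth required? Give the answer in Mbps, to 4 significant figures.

386.0 Mbps

L = 12032 bits.
Propagation delay = 2100 / 2.3e+08 = 9.13043 μs.
Transmission budget = 40.3 − 9.13043 = 31.1696 μs.
R ≥ L / t_tx = 12032 bits / 3.11696e-05 s = 386.0 Mbps.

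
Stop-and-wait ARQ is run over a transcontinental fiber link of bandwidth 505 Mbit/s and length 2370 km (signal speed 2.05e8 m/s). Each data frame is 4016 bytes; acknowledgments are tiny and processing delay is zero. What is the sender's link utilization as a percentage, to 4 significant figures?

t_tx = L/R = 32128/505000000 = 6.36198e-05 s.
t_prop = 2370000/2.05e+08 = 0.011561 s; RTT = 0.023122 s.
Cycle = t_tx + RTT = 0.0231856 s.
Utilization = t_tx / cycle = 6.36198e-05/0.0231856 = 0.2744 %.

0.2744 %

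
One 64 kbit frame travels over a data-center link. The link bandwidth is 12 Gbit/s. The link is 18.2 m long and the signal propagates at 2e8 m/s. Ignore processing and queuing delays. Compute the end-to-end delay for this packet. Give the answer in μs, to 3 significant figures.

L = 64000 bits.
Transmission delay = L/R = 64000 / 12000000000 = 5.33333 μs.
Propagation delay = d/s = 18.2 m / 200000000 m/s = 0.091 μs.
Total = 5.42 μs.

5.42 μs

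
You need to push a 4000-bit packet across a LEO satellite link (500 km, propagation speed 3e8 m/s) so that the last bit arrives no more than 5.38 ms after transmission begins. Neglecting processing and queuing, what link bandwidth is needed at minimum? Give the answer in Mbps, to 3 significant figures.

Propagation delay = 500000 / 300000000 = 1.66667 ms.
Transmission budget = 5.38 − 1.66667 = 3.71333 ms.
R ≥ L / t_tx = 4000 bits / 0.00371333 s = 1.08 Mbps.

1.08 Mbps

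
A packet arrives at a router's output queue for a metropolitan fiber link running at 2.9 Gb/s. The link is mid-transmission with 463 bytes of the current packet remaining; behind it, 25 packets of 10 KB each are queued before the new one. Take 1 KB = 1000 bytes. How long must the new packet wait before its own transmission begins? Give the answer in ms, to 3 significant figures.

0.691 ms

Each queued packet: L/R = 80000/2900000000 = 0.0275862 ms.
25 queued → 0.689655 ms.
Plus remaining 3704 bits of current packet: 0.00127724 ms.
Queuing delay = 0.691 ms.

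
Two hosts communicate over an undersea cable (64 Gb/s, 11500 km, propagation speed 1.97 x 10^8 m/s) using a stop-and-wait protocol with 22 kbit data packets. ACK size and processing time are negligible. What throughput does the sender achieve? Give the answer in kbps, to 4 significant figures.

188.4 kbps

t_tx = L/R = 22000/64000000000 = 3.4375e-07 s.
t_prop = 11500000/197000000 = 0.0583756 s; RTT = 0.116751 s.
Cycle = t_tx + RTT = 0.116752 s.
Throughput = L / cycle = 22000 / 0.116752 = 188.4 kbps.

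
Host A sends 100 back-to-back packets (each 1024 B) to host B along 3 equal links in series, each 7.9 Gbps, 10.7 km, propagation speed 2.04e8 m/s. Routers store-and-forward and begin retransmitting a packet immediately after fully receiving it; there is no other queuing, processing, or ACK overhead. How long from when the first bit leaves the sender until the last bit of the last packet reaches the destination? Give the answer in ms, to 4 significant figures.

Per-hop transmission t_tx = L/R = 8192/7900000000 = 0.00103696 ms.
Per-hop propagation t_prop = 10700/204000000 = 0.052451 ms.
Pipeline fill: first packet needs 3·t_tx to clear all hops; remaining 99 packets each add one t_tx.
Total = (3+100-1)·t_tx + 3·t_prop = 102·0.00103696 + 3·0.052451 = 0.2631 ms.

0.2631 ms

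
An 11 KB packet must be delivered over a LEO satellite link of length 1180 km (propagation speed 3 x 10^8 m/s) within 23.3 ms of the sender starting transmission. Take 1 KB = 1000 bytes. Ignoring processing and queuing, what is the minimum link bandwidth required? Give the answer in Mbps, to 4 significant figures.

L = 88000 bits.
Propagation delay = 1180000 / 300000000 = 3.93333 ms.
Transmission budget = 23.3 − 3.93333 = 19.3667 ms.
R ≥ L / t_tx = 88000 bits / 0.0193667 s = 4.544 Mbps.

4.544 Mbps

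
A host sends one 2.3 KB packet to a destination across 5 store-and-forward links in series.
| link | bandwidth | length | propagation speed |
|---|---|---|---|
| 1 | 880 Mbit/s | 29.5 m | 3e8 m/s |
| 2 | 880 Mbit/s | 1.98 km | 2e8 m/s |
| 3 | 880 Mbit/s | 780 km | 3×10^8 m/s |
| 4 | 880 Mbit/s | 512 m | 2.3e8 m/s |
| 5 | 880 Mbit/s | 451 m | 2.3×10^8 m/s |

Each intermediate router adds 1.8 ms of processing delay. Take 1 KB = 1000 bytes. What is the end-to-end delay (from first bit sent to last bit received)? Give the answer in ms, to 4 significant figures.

9.919 ms

L = 18400 bits.
Transmission delay per hop = L/R = 18400/880000000 = 0.0209091 ms; 5 hops → 0.104545 ms.
Propagation delays (d/s per hop): 9.83333e-05, 0.0099, 2.6, 0.00222609, 0.00196087 ms; sum = 2.61419 ms.
Processing at 4 router(s): 4 × 1.8 ms = 7.2 ms.
End-to-end = 9.919 ms.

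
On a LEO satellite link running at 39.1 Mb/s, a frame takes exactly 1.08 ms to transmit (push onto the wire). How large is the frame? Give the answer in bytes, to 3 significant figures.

L = R × t_tx = 39100000 b/s × 0.00108 s = 42228 bits.
In bytes: 42228 / 8 = 5280 bytes.

5280 bytes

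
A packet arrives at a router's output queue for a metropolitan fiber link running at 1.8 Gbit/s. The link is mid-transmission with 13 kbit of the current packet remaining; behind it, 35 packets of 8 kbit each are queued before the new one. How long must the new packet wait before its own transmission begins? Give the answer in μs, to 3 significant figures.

Each queued packet: L/R = 8000/1800000000 = 4.44444 μs.
35 queued → 155.556 μs.
Plus remaining 13000 bits of current packet: 7.22222 μs.
Queuing delay = 163 μs.

163 μs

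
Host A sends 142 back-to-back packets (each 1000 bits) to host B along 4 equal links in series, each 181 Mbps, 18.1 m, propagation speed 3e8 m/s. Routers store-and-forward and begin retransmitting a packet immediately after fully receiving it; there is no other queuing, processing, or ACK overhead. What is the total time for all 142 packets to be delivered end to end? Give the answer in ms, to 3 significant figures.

Per-hop transmission t_tx = L/R = 1000/181000000 = 0.00552486 ms.
Per-hop propagation t_prop = 18.1/300000000 = 6.03333e-05 ms.
Pipeline fill: first packet needs 4·t_tx to clear all hops; remaining 141 packets each add one t_tx.
Total = (4+142-1)·t_tx + 4·t_prop = 145·0.00552486 + 4·6.03333e-05 = 0.801 ms.

0.801 ms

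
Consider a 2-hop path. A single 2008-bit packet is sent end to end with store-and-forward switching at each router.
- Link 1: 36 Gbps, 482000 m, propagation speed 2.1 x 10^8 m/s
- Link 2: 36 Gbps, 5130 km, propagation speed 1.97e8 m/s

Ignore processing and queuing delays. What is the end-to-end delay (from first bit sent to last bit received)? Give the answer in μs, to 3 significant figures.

Transmission delay per hop = L/R = 2008/36000000000 = 0.0557778 μs; 2 hops → 0.111556 μs.
Propagation delays (d/s per hop): 2295.24, 26040.6 μs; sum = 28335.8 μs.
End-to-end = 28300 μs.

28300 μs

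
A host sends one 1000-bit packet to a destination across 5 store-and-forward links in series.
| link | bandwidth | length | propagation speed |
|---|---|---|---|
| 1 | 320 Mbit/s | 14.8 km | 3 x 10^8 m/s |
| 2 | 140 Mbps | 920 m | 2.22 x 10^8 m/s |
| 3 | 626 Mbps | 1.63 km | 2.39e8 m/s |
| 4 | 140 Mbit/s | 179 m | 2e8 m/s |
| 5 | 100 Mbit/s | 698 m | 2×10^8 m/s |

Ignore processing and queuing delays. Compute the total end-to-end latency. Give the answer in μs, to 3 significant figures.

Transmission delays (L/R per hop): 3.125, 7.14286, 1.59744, 7.14286, 10 μs; sum = 29.0082 μs.
Propagation delays (d/s per hop): 49.3333, 4.14414, 6.82008, 0.895, 3.49 μs; sum = 64.6826 μs.
End-to-end = 93.7 μs.

93.7 μs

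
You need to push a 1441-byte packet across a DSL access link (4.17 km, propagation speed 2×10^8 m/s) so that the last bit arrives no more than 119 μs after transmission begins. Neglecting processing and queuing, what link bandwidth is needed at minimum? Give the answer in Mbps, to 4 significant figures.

L = 11528 bits.
Propagation delay = 4170 / 200000000 = 20.85 μs.
Transmission budget = 119 − 20.85 = 98.15 μs.
R ≥ L / t_tx = 11528 bits / 9.815e-05 s = 117.5 Mbps.

117.5 Mbps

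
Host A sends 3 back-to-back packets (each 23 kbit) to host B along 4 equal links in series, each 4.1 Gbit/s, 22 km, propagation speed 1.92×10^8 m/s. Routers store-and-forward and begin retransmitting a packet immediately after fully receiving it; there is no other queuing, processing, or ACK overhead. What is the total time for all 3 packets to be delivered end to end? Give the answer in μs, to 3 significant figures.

Per-hop transmission t_tx = L/R = 23000/4.1e+09 = 5.60976 μs.
Per-hop propagation t_prop = 22000/192000000 = 114.583 μs.
Pipeline fill: first packet needs 4·t_tx to clear all hops; remaining 2 packets each add one t_tx.
Total = (4+3-1)·t_tx + 4·t_prop = 6·5.60976 + 4·114.583 = 492 μs.

492 μs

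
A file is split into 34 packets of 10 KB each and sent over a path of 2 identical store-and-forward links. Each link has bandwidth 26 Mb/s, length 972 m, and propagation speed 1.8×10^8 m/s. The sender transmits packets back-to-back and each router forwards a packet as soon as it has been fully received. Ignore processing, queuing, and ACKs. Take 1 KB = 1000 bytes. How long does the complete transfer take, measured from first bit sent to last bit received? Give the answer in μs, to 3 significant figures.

108000 μs

Per-hop transmission t_tx = L/R = 80000/26000000 = 3076.92 μs.
Per-hop propagation t_prop = 972/180000000 = 5.4 μs.
Pipeline fill: first packet needs 2·t_tx to clear all hops; remaining 33 packets each add one t_tx.
Total = (2+34-1)·t_tx + 2·t_prop = 35·3076.92 + 2·5.4 = 108000 μs.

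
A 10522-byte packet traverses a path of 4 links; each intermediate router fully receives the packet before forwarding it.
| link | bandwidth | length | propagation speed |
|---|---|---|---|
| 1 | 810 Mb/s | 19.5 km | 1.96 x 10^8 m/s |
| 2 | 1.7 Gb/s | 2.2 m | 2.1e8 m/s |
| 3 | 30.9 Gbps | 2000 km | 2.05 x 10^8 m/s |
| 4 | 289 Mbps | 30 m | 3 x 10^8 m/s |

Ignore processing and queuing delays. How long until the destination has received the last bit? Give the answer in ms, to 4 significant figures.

10.30 ms

L = 10522 × 8 = 84176 bits.
Transmission delays (L/R per hop): 0.103921, 0.0495153, 0.00272414, 0.291266 ms; sum = 0.447427 ms.
Propagation delays (d/s per hop): 0.0994898, 1.04762e-05, 9.7561, 0.0001 ms; sum = 9.8557 ms.
End-to-end = 10.30 ms.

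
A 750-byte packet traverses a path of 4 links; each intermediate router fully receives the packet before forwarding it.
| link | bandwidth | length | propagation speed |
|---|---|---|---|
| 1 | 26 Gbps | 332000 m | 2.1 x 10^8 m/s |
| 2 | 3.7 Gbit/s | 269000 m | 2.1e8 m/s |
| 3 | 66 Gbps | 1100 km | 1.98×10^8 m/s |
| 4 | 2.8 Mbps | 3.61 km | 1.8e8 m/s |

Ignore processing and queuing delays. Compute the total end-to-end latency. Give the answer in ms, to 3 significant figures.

10.6 ms

L = 750 × 8 = 6000 bits.
Transmission delays (L/R per hop): 0.000230769, 0.00162162, 9.09091e-05, 2.14286 ms; sum = 2.1448 ms.
Propagation delays (d/s per hop): 1.58095, 1.28095, 5.55556, 0.0200556 ms; sum = 8.43752 ms.
End-to-end = 10.6 ms.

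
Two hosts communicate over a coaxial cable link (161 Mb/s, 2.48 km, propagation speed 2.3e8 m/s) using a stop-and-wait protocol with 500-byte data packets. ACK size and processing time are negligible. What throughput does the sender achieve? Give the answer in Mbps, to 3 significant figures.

t_tx = L/R = 4000/161000000 = 2.48447e-05 s.
t_prop = 2480/2.3e+08 = 1.07826e-05 s; RTT = 2.15652e-05 s.
Cycle = t_tx + RTT = 4.64099e-05 s.
Throughput = L / cycle = 4000 / 4.64099e-05 = 86.2 Mbps.

86.2 Mbps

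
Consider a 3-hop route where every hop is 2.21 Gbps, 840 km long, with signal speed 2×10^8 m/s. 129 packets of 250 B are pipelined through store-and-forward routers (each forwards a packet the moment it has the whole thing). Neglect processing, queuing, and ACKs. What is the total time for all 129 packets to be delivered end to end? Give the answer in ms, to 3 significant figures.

12.7 ms

Per-hop transmission t_tx = L/R = 2000/2210000000 = 0.000904977 ms.
Per-hop propagation t_prop = 840000/200000000 = 4.2 ms.
Pipeline fill: first packet needs 3·t_tx to clear all hops; remaining 128 packets each add one t_tx.
Total = (3+129-1)·t_tx + 3·t_prop = 131·0.000904977 + 3·4.2 = 12.7 ms.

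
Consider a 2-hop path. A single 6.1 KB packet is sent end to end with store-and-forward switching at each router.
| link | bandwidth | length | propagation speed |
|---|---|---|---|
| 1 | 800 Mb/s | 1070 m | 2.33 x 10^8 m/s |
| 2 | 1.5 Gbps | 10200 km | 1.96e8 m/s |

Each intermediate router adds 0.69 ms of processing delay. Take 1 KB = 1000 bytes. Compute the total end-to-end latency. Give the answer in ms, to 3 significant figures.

52.8 ms

L = 48800 bits.
Transmission delays (L/R per hop): 0.061, 0.0325333 ms; sum = 0.0935333 ms.
Propagation delays (d/s per hop): 0.00459227, 52.0408 ms; sum = 52.0454 ms.
Processing at 1 router(s): 1 × 0.69 ms = 0.69 ms.
End-to-end = 52.8 ms.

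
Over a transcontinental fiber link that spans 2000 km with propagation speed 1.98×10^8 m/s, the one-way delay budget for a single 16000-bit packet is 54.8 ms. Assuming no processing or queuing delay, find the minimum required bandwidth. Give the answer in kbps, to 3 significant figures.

358 kbps

Propagation delay = 2000000 / 198000000 = 10.101 ms.
Transmission budget = 54.8 − 10.101 = 44.699 ms.
R ≥ L / t_tx = 16000 bits / 0.044699 s = 358 kbps.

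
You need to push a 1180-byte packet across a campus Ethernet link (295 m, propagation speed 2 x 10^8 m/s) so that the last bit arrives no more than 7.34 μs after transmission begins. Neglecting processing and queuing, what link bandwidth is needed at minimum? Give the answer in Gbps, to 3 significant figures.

L = 9440 bits.
Propagation delay = 295 / 200000000 = 1.475 μs.
Transmission budget = 7.34 − 1.475 = 5.865 μs.
R ≥ L / t_tx = 9440 bits / 5.865e-06 s = 1.61 Gbps.

1.61 Gbps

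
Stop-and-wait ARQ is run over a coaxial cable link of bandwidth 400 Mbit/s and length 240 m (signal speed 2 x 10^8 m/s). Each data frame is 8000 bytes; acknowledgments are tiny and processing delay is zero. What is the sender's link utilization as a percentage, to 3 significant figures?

t_tx = L/R = 64000/400000000 = 0.00016 s.
t_prop = 240/200000000 = 1.2e-06 s; RTT = 2.4e-06 s.
Cycle = t_tx + RTT = 0.0001624 s.
Utilization = t_tx / cycle = 0.00016/0.0001624 = 98.5 %.

98.5 %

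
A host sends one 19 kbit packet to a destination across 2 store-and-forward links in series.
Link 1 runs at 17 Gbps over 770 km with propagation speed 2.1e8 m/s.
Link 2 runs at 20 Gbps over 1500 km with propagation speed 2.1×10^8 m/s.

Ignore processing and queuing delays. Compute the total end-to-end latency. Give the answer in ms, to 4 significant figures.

10.81 ms

L = 19000 bits.
Transmission delays (L/R per hop): 0.00111765, 0.00095 ms; sum = 0.00206765 ms.
Propagation delays (d/s per hop): 3.66667, 7.14286 ms; sum = 10.8095 ms.
End-to-end = 10.81 ms.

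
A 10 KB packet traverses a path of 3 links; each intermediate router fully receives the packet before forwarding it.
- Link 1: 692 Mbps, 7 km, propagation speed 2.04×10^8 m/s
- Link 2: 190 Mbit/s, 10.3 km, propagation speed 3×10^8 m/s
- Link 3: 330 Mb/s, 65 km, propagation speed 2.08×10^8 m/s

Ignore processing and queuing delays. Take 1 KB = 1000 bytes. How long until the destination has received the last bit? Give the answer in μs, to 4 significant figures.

1160 μs

L = 80000 bits.
Transmission delays (L/R per hop): 115.607, 421.053, 242.424 μs; sum = 779.084 μs.
Propagation delays (d/s per hop): 34.3137, 34.3333, 312.5 μs; sum = 381.147 μs.
End-to-end = 1160 μs.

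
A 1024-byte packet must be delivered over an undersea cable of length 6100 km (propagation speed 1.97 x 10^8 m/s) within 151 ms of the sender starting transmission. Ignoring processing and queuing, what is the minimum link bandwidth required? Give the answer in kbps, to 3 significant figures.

68.2 kbps

L = 8192 bits.
Propagation delay = 6100000 / 197000000 = 30.9645 ms.
Transmission budget = 151 − 30.9645 = 120.036 ms.
R ≥ L / t_tx = 8192 bits / 0.120036 s = 68.2 kbps.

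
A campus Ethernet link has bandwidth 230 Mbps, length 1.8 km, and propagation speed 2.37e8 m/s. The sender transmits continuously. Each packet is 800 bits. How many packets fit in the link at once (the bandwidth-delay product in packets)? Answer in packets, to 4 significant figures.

Propagation delay = 1800 / 237000000 = 7.59494e-06 s.
BDP = R × t_prop = 230000000 × 7.59494e-06 = 1746.84 bits.
In packets of 800 bits: 2.184 packets.

2.184 packets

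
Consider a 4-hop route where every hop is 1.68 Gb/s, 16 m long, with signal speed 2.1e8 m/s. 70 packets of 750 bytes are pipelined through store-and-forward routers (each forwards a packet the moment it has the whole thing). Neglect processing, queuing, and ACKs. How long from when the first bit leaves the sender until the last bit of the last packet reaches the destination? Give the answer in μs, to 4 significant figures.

261.0 μs

Per-hop transmission t_tx = L/R = 6000/1680000000 = 3.57143 μs.
Per-hop propagation t_prop = 16/210000000 = 0.0761905 μs.
Pipeline fill: first packet needs 4·t_tx to clear all hops; remaining 69 packets each add one t_tx.
Total = (4+70-1)·t_tx + 4·t_prop = 73·3.57143 + 4·0.0761905 = 261.0 μs.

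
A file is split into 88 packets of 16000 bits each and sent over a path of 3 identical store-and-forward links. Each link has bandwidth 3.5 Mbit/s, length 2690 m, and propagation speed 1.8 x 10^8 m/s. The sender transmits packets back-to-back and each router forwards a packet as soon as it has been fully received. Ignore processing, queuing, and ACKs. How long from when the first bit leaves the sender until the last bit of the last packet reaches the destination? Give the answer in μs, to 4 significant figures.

Per-hop transmission t_tx = L/R = 16000/3500000 = 4571.43 μs.
Per-hop propagation t_prop = 2690/180000000 = 14.9444 μs.
Pipeline fill: first packet needs 3·t_tx to clear all hops; remaining 87 packets each add one t_tx.
Total = (3+88-1)·t_tx + 3·t_prop = 90·4571.43 + 3·14.9444 = 411500 μs.

411500 μs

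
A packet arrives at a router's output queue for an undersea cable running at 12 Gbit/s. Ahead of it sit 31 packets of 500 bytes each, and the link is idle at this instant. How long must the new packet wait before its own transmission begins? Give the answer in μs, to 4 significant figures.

Each queued packet: L/R = 4000/12000000000 = 0.333333 μs.
31 queued → 10.3333 μs.
Queuing delay = 10.33 μs.

10.33 μs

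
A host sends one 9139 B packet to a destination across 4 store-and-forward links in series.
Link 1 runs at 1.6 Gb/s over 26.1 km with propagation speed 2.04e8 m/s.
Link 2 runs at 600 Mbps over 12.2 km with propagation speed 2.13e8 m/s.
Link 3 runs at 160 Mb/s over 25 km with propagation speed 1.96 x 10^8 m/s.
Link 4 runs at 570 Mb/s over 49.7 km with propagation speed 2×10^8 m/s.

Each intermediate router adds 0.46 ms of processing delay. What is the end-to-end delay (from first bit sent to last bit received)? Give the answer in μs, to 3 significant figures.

L = 9139 × 8 = 73112 bits.
Transmission delays (L/R per hop): 45.695, 121.853, 456.95, 128.267 μs; sum = 752.765 μs.
Propagation delays (d/s per hop): 127.941, 57.277, 127.551, 248.5 μs; sum = 561.269 μs.
Processing at 3 router(s): 3 × 0.46 ms = 1380 μs.
End-to-end = 2690 μs.

2690 μs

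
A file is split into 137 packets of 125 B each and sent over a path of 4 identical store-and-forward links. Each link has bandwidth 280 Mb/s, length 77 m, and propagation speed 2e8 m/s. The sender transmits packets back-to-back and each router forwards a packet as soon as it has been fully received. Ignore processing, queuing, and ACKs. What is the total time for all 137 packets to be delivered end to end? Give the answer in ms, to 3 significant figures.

Per-hop transmission t_tx = L/R = 1000/280000000 = 0.00357143 ms.
Per-hop propagation t_prop = 77/200000000 = 0.000385 ms.
Pipeline fill: first packet needs 4·t_tx to clear all hops; remaining 136 packets each add one t_tx.
Total = (4+137-1)·t_tx + 4·t_prop = 140·0.00357143 + 4·0.000385 = 0.502 ms.

0.502 ms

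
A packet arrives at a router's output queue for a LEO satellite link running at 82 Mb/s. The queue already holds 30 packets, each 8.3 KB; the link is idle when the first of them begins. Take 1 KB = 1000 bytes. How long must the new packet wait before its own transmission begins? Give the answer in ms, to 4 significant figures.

24.29 ms

Each queued packet: L/R = 66400/82000000 = 0.809756 ms.
30 queued → 24.2927 ms.
Queuing delay = 24.29 ms.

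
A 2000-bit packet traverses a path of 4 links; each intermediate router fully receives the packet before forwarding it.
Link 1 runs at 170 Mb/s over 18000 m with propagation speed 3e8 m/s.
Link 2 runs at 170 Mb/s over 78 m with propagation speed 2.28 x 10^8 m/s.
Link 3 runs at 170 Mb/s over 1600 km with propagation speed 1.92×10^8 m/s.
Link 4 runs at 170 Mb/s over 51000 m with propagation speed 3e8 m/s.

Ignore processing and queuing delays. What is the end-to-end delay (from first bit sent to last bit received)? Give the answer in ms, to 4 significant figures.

Transmission delay per hop = L/R = 2000/170000000 = 0.0117647 ms; 4 hops → 0.0470588 ms.
Propagation delays (d/s per hop): 0.06, 0.000342105, 8.33333, 0.17 ms; sum = 8.56368 ms.
End-to-end = 8.611 ms.

8.611 ms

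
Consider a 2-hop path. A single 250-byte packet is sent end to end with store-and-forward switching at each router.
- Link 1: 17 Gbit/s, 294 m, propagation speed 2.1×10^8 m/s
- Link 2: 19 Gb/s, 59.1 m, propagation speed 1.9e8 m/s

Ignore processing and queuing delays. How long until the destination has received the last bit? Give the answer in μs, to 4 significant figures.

L = 250 × 8 = 2000 bits.
Transmission delays (L/R per hop): 0.117647, 0.105263 μs; sum = 0.22291 μs.
Propagation delays (d/s per hop): 1.4, 0.311053 μs; sum = 1.71105 μs.
End-to-end = 1.934 μs.

1.934 μs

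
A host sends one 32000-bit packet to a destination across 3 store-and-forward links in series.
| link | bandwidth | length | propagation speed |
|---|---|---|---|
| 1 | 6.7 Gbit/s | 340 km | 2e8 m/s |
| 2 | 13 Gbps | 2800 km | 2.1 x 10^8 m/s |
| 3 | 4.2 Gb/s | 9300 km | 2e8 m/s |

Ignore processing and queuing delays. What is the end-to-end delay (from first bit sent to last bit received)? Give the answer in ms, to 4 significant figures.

Transmission delays (L/R per hop): 0.00477612, 0.00246154, 0.00761905 ms; sum = 0.0148567 ms.
Propagation delays (d/s per hop): 1.7, 13.3333, 46.5 ms; sum = 61.5333 ms.
End-to-end = 61.55 ms.

61.55 ms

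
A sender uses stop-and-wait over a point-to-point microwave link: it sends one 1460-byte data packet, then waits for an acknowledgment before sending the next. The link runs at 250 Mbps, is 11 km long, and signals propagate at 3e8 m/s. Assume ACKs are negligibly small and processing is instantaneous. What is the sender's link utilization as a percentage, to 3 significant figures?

38.9 %

t_tx = L/R = 11680/250000000 = 4.672e-05 s.
t_prop = 11000/300000000 = 3.66667e-05 s; RTT = 7.33333e-05 s.
Cycle = t_tx + RTT = 0.000120053 s.
Utilization = t_tx / cycle = 4.672e-05/0.000120053 = 38.9 %.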